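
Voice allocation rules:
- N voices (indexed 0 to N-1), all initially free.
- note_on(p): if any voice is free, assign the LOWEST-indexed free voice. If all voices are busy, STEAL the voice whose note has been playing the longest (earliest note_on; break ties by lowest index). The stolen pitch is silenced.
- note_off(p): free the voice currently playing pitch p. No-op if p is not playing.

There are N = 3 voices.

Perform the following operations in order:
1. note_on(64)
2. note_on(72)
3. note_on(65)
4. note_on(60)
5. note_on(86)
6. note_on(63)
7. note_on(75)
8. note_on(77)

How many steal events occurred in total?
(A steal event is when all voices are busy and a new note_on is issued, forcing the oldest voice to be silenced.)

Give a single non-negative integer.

Answer: 5

Derivation:
Op 1: note_on(64): voice 0 is free -> assigned | voices=[64 - -]
Op 2: note_on(72): voice 1 is free -> assigned | voices=[64 72 -]
Op 3: note_on(65): voice 2 is free -> assigned | voices=[64 72 65]
Op 4: note_on(60): all voices busy, STEAL voice 0 (pitch 64, oldest) -> assign | voices=[60 72 65]
Op 5: note_on(86): all voices busy, STEAL voice 1 (pitch 72, oldest) -> assign | voices=[60 86 65]
Op 6: note_on(63): all voices busy, STEAL voice 2 (pitch 65, oldest) -> assign | voices=[60 86 63]
Op 7: note_on(75): all voices busy, STEAL voice 0 (pitch 60, oldest) -> assign | voices=[75 86 63]
Op 8: note_on(77): all voices busy, STEAL voice 1 (pitch 86, oldest) -> assign | voices=[75 77 63]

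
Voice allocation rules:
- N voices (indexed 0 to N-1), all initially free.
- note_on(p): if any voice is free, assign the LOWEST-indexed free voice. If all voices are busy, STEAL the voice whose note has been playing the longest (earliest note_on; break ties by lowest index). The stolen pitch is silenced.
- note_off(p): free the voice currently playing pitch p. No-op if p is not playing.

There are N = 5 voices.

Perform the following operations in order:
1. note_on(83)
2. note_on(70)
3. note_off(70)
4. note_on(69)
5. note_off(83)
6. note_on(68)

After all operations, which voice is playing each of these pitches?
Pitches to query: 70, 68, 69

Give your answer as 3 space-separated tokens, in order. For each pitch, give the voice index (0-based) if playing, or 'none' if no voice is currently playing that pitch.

Op 1: note_on(83): voice 0 is free -> assigned | voices=[83 - - - -]
Op 2: note_on(70): voice 1 is free -> assigned | voices=[83 70 - - -]
Op 3: note_off(70): free voice 1 | voices=[83 - - - -]
Op 4: note_on(69): voice 1 is free -> assigned | voices=[83 69 - - -]
Op 5: note_off(83): free voice 0 | voices=[- 69 - - -]
Op 6: note_on(68): voice 0 is free -> assigned | voices=[68 69 - - -]

Answer: none 0 1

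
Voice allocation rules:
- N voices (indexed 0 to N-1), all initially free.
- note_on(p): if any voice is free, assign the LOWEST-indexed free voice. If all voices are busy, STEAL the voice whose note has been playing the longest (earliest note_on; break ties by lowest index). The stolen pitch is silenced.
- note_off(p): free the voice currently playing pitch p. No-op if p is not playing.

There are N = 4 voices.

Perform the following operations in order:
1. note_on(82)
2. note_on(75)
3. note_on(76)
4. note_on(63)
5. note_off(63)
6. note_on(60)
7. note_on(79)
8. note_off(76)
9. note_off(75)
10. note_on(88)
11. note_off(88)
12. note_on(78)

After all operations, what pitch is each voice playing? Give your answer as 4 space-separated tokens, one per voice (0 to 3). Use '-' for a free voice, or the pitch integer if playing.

Answer: 79 78 - 60

Derivation:
Op 1: note_on(82): voice 0 is free -> assigned | voices=[82 - - -]
Op 2: note_on(75): voice 1 is free -> assigned | voices=[82 75 - -]
Op 3: note_on(76): voice 2 is free -> assigned | voices=[82 75 76 -]
Op 4: note_on(63): voice 3 is free -> assigned | voices=[82 75 76 63]
Op 5: note_off(63): free voice 3 | voices=[82 75 76 -]
Op 6: note_on(60): voice 3 is free -> assigned | voices=[82 75 76 60]
Op 7: note_on(79): all voices busy, STEAL voice 0 (pitch 82, oldest) -> assign | voices=[79 75 76 60]
Op 8: note_off(76): free voice 2 | voices=[79 75 - 60]
Op 9: note_off(75): free voice 1 | voices=[79 - - 60]
Op 10: note_on(88): voice 1 is free -> assigned | voices=[79 88 - 60]
Op 11: note_off(88): free voice 1 | voices=[79 - - 60]
Op 12: note_on(78): voice 1 is free -> assigned | voices=[79 78 - 60]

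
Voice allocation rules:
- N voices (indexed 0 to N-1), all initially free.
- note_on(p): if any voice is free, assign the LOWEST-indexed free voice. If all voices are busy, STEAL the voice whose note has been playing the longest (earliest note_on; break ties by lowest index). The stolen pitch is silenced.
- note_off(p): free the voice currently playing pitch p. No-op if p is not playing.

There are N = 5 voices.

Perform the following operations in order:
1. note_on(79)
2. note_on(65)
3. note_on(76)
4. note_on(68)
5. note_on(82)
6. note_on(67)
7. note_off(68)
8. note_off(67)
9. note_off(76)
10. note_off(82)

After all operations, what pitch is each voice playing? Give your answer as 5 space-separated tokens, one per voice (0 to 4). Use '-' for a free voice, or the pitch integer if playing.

Op 1: note_on(79): voice 0 is free -> assigned | voices=[79 - - - -]
Op 2: note_on(65): voice 1 is free -> assigned | voices=[79 65 - - -]
Op 3: note_on(76): voice 2 is free -> assigned | voices=[79 65 76 - -]
Op 4: note_on(68): voice 3 is free -> assigned | voices=[79 65 76 68 -]
Op 5: note_on(82): voice 4 is free -> assigned | voices=[79 65 76 68 82]
Op 6: note_on(67): all voices busy, STEAL voice 0 (pitch 79, oldest) -> assign | voices=[67 65 76 68 82]
Op 7: note_off(68): free voice 3 | voices=[67 65 76 - 82]
Op 8: note_off(67): free voice 0 | voices=[- 65 76 - 82]
Op 9: note_off(76): free voice 2 | voices=[- 65 - - 82]
Op 10: note_off(82): free voice 4 | voices=[- 65 - - -]

Answer: - 65 - - -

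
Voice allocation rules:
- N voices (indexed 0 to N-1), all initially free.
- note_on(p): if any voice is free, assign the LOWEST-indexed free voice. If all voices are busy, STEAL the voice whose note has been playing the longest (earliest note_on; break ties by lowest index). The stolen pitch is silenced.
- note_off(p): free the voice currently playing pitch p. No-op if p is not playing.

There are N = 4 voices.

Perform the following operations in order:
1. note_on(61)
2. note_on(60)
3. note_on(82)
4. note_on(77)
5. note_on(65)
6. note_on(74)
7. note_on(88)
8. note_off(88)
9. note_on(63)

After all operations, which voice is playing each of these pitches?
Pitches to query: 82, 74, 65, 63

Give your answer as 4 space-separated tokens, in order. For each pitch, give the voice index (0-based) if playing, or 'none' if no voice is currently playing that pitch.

Op 1: note_on(61): voice 0 is free -> assigned | voices=[61 - - -]
Op 2: note_on(60): voice 1 is free -> assigned | voices=[61 60 - -]
Op 3: note_on(82): voice 2 is free -> assigned | voices=[61 60 82 -]
Op 4: note_on(77): voice 3 is free -> assigned | voices=[61 60 82 77]
Op 5: note_on(65): all voices busy, STEAL voice 0 (pitch 61, oldest) -> assign | voices=[65 60 82 77]
Op 6: note_on(74): all voices busy, STEAL voice 1 (pitch 60, oldest) -> assign | voices=[65 74 82 77]
Op 7: note_on(88): all voices busy, STEAL voice 2 (pitch 82, oldest) -> assign | voices=[65 74 88 77]
Op 8: note_off(88): free voice 2 | voices=[65 74 - 77]
Op 9: note_on(63): voice 2 is free -> assigned | voices=[65 74 63 77]

Answer: none 1 0 2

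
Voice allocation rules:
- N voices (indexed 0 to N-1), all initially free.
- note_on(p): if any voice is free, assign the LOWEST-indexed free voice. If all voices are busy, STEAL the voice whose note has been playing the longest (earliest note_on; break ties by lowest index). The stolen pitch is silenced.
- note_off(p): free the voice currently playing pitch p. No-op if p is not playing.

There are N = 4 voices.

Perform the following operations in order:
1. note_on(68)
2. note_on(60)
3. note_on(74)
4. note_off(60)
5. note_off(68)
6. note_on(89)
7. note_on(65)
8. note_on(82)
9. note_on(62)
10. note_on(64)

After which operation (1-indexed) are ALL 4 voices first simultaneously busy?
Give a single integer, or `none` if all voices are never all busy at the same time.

Op 1: note_on(68): voice 0 is free -> assigned | voices=[68 - - -]
Op 2: note_on(60): voice 1 is free -> assigned | voices=[68 60 - -]
Op 3: note_on(74): voice 2 is free -> assigned | voices=[68 60 74 -]
Op 4: note_off(60): free voice 1 | voices=[68 - 74 -]
Op 5: note_off(68): free voice 0 | voices=[- - 74 -]
Op 6: note_on(89): voice 0 is free -> assigned | voices=[89 - 74 -]
Op 7: note_on(65): voice 1 is free -> assigned | voices=[89 65 74 -]
Op 8: note_on(82): voice 3 is free -> assigned | voices=[89 65 74 82]
Op 9: note_on(62): all voices busy, STEAL voice 2 (pitch 74, oldest) -> assign | voices=[89 65 62 82]
Op 10: note_on(64): all voices busy, STEAL voice 0 (pitch 89, oldest) -> assign | voices=[64 65 62 82]

Answer: 8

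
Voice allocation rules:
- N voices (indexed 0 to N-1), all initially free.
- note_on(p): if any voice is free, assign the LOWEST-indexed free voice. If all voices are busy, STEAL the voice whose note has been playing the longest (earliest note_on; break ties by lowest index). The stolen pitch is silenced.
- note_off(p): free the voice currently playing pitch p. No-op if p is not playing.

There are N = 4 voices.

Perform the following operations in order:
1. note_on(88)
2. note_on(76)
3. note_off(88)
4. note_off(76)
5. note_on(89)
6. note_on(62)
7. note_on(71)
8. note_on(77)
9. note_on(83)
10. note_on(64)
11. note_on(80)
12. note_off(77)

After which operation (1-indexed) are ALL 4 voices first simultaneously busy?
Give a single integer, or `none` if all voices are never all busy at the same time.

Answer: 8

Derivation:
Op 1: note_on(88): voice 0 is free -> assigned | voices=[88 - - -]
Op 2: note_on(76): voice 1 is free -> assigned | voices=[88 76 - -]
Op 3: note_off(88): free voice 0 | voices=[- 76 - -]
Op 4: note_off(76): free voice 1 | voices=[- - - -]
Op 5: note_on(89): voice 0 is free -> assigned | voices=[89 - - -]
Op 6: note_on(62): voice 1 is free -> assigned | voices=[89 62 - -]
Op 7: note_on(71): voice 2 is free -> assigned | voices=[89 62 71 -]
Op 8: note_on(77): voice 3 is free -> assigned | voices=[89 62 71 77]
Op 9: note_on(83): all voices busy, STEAL voice 0 (pitch 89, oldest) -> assign | voices=[83 62 71 77]
Op 10: note_on(64): all voices busy, STEAL voice 1 (pitch 62, oldest) -> assign | voices=[83 64 71 77]
Op 11: note_on(80): all voices busy, STEAL voice 2 (pitch 71, oldest) -> assign | voices=[83 64 80 77]
Op 12: note_off(77): free voice 3 | voices=[83 64 80 -]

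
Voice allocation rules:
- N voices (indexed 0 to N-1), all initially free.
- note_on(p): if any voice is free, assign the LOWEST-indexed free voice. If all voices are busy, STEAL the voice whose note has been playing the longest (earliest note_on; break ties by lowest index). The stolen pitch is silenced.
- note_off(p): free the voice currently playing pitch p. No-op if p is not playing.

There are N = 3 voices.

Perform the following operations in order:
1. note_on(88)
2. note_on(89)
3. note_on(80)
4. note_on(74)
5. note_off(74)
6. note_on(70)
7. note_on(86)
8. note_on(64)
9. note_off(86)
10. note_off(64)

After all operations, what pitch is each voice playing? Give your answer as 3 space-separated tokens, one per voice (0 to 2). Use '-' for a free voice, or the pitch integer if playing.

Op 1: note_on(88): voice 0 is free -> assigned | voices=[88 - -]
Op 2: note_on(89): voice 1 is free -> assigned | voices=[88 89 -]
Op 3: note_on(80): voice 2 is free -> assigned | voices=[88 89 80]
Op 4: note_on(74): all voices busy, STEAL voice 0 (pitch 88, oldest) -> assign | voices=[74 89 80]
Op 5: note_off(74): free voice 0 | voices=[- 89 80]
Op 6: note_on(70): voice 0 is free -> assigned | voices=[70 89 80]
Op 7: note_on(86): all voices busy, STEAL voice 1 (pitch 89, oldest) -> assign | voices=[70 86 80]
Op 8: note_on(64): all voices busy, STEAL voice 2 (pitch 80, oldest) -> assign | voices=[70 86 64]
Op 9: note_off(86): free voice 1 | voices=[70 - 64]
Op 10: note_off(64): free voice 2 | voices=[70 - -]

Answer: 70 - -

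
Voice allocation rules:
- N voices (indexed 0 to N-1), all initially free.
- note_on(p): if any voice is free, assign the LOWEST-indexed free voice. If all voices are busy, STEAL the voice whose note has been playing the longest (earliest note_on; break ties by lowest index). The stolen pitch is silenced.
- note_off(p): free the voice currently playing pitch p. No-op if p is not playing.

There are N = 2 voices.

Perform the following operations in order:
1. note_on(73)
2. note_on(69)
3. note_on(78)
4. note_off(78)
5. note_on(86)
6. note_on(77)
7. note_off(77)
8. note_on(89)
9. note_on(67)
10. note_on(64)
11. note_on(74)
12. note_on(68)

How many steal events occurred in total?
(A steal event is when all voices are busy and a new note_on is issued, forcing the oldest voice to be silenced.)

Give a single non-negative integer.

Op 1: note_on(73): voice 0 is free -> assigned | voices=[73 -]
Op 2: note_on(69): voice 1 is free -> assigned | voices=[73 69]
Op 3: note_on(78): all voices busy, STEAL voice 0 (pitch 73, oldest) -> assign | voices=[78 69]
Op 4: note_off(78): free voice 0 | voices=[- 69]
Op 5: note_on(86): voice 0 is free -> assigned | voices=[86 69]
Op 6: note_on(77): all voices busy, STEAL voice 1 (pitch 69, oldest) -> assign | voices=[86 77]
Op 7: note_off(77): free voice 1 | voices=[86 -]
Op 8: note_on(89): voice 1 is free -> assigned | voices=[86 89]
Op 9: note_on(67): all voices busy, STEAL voice 0 (pitch 86, oldest) -> assign | voices=[67 89]
Op 10: note_on(64): all voices busy, STEAL voice 1 (pitch 89, oldest) -> assign | voices=[67 64]
Op 11: note_on(74): all voices busy, STEAL voice 0 (pitch 67, oldest) -> assign | voices=[74 64]
Op 12: note_on(68): all voices busy, STEAL voice 1 (pitch 64, oldest) -> assign | voices=[74 68]

Answer: 6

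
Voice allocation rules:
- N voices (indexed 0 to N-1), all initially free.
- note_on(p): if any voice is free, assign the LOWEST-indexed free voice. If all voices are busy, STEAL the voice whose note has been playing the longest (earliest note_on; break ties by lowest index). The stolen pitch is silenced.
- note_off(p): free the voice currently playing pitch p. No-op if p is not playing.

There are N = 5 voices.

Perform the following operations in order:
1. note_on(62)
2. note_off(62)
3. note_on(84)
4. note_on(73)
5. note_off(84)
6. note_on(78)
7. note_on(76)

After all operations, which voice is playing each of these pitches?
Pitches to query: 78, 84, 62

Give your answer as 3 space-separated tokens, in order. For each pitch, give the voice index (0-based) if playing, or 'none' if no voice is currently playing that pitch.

Answer: 0 none none

Derivation:
Op 1: note_on(62): voice 0 is free -> assigned | voices=[62 - - - -]
Op 2: note_off(62): free voice 0 | voices=[- - - - -]
Op 3: note_on(84): voice 0 is free -> assigned | voices=[84 - - - -]
Op 4: note_on(73): voice 1 is free -> assigned | voices=[84 73 - - -]
Op 5: note_off(84): free voice 0 | voices=[- 73 - - -]
Op 6: note_on(78): voice 0 is free -> assigned | voices=[78 73 - - -]
Op 7: note_on(76): voice 2 is free -> assigned | voices=[78 73 76 - -]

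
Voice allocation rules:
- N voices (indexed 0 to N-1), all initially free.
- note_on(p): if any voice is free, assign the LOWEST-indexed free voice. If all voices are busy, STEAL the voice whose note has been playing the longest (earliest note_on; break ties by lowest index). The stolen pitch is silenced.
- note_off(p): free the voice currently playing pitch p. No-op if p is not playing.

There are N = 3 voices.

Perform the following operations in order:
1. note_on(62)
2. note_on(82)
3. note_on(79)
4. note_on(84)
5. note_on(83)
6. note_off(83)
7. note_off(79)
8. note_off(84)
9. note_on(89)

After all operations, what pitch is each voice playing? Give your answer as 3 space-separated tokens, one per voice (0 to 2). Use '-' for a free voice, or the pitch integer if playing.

Op 1: note_on(62): voice 0 is free -> assigned | voices=[62 - -]
Op 2: note_on(82): voice 1 is free -> assigned | voices=[62 82 -]
Op 3: note_on(79): voice 2 is free -> assigned | voices=[62 82 79]
Op 4: note_on(84): all voices busy, STEAL voice 0 (pitch 62, oldest) -> assign | voices=[84 82 79]
Op 5: note_on(83): all voices busy, STEAL voice 1 (pitch 82, oldest) -> assign | voices=[84 83 79]
Op 6: note_off(83): free voice 1 | voices=[84 - 79]
Op 7: note_off(79): free voice 2 | voices=[84 - -]
Op 8: note_off(84): free voice 0 | voices=[- - -]
Op 9: note_on(89): voice 0 is free -> assigned | voices=[89 - -]

Answer: 89 - -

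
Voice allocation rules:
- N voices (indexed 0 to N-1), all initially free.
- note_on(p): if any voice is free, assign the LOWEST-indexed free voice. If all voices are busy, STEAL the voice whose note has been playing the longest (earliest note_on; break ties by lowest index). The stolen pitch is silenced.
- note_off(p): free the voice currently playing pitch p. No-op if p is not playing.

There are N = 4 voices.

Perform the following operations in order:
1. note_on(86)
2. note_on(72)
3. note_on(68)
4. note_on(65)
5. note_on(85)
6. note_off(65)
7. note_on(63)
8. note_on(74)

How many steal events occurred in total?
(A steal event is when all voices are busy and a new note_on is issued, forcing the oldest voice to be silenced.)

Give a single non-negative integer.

Answer: 2

Derivation:
Op 1: note_on(86): voice 0 is free -> assigned | voices=[86 - - -]
Op 2: note_on(72): voice 1 is free -> assigned | voices=[86 72 - -]
Op 3: note_on(68): voice 2 is free -> assigned | voices=[86 72 68 -]
Op 4: note_on(65): voice 3 is free -> assigned | voices=[86 72 68 65]
Op 5: note_on(85): all voices busy, STEAL voice 0 (pitch 86, oldest) -> assign | voices=[85 72 68 65]
Op 6: note_off(65): free voice 3 | voices=[85 72 68 -]
Op 7: note_on(63): voice 3 is free -> assigned | voices=[85 72 68 63]
Op 8: note_on(74): all voices busy, STEAL voice 1 (pitch 72, oldest) -> assign | voices=[85 74 68 63]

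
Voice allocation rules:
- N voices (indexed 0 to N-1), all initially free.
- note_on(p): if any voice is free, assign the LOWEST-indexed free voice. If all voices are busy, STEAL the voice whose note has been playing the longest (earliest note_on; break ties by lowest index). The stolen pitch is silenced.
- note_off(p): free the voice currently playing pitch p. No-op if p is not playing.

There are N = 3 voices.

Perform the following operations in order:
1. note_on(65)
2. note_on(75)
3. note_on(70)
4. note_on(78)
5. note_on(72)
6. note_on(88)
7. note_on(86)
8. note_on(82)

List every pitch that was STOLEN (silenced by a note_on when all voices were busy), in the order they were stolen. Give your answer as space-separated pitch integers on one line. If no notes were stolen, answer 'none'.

Answer: 65 75 70 78 72

Derivation:
Op 1: note_on(65): voice 0 is free -> assigned | voices=[65 - -]
Op 2: note_on(75): voice 1 is free -> assigned | voices=[65 75 -]
Op 3: note_on(70): voice 2 is free -> assigned | voices=[65 75 70]
Op 4: note_on(78): all voices busy, STEAL voice 0 (pitch 65, oldest) -> assign | voices=[78 75 70]
Op 5: note_on(72): all voices busy, STEAL voice 1 (pitch 75, oldest) -> assign | voices=[78 72 70]
Op 6: note_on(88): all voices busy, STEAL voice 2 (pitch 70, oldest) -> assign | voices=[78 72 88]
Op 7: note_on(86): all voices busy, STEAL voice 0 (pitch 78, oldest) -> assign | voices=[86 72 88]
Op 8: note_on(82): all voices busy, STEAL voice 1 (pitch 72, oldest) -> assign | voices=[86 82 88]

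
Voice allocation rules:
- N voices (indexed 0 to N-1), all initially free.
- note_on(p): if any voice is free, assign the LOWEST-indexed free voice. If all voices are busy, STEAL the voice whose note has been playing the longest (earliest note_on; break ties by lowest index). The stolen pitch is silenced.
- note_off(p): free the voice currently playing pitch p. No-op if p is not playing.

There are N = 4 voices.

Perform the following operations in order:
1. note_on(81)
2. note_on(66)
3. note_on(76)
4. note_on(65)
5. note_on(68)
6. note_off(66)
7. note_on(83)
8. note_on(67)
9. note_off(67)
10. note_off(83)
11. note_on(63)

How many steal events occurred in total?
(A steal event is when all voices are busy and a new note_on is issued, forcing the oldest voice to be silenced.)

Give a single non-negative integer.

Op 1: note_on(81): voice 0 is free -> assigned | voices=[81 - - -]
Op 2: note_on(66): voice 1 is free -> assigned | voices=[81 66 - -]
Op 3: note_on(76): voice 2 is free -> assigned | voices=[81 66 76 -]
Op 4: note_on(65): voice 3 is free -> assigned | voices=[81 66 76 65]
Op 5: note_on(68): all voices busy, STEAL voice 0 (pitch 81, oldest) -> assign | voices=[68 66 76 65]
Op 6: note_off(66): free voice 1 | voices=[68 - 76 65]
Op 7: note_on(83): voice 1 is free -> assigned | voices=[68 83 76 65]
Op 8: note_on(67): all voices busy, STEAL voice 2 (pitch 76, oldest) -> assign | voices=[68 83 67 65]
Op 9: note_off(67): free voice 2 | voices=[68 83 - 65]
Op 10: note_off(83): free voice 1 | voices=[68 - - 65]
Op 11: note_on(63): voice 1 is free -> assigned | voices=[68 63 - 65]

Answer: 2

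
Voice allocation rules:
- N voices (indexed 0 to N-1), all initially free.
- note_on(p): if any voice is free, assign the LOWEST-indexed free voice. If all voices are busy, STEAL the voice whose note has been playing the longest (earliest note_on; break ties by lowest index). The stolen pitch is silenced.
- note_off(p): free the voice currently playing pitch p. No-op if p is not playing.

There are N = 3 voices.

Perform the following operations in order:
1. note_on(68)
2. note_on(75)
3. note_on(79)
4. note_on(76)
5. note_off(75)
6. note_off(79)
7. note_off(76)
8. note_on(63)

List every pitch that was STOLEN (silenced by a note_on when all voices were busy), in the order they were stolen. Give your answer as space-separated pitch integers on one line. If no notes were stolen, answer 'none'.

Answer: 68

Derivation:
Op 1: note_on(68): voice 0 is free -> assigned | voices=[68 - -]
Op 2: note_on(75): voice 1 is free -> assigned | voices=[68 75 -]
Op 3: note_on(79): voice 2 is free -> assigned | voices=[68 75 79]
Op 4: note_on(76): all voices busy, STEAL voice 0 (pitch 68, oldest) -> assign | voices=[76 75 79]
Op 5: note_off(75): free voice 1 | voices=[76 - 79]
Op 6: note_off(79): free voice 2 | voices=[76 - -]
Op 7: note_off(76): free voice 0 | voices=[- - -]
Op 8: note_on(63): voice 0 is free -> assigned | voices=[63 - -]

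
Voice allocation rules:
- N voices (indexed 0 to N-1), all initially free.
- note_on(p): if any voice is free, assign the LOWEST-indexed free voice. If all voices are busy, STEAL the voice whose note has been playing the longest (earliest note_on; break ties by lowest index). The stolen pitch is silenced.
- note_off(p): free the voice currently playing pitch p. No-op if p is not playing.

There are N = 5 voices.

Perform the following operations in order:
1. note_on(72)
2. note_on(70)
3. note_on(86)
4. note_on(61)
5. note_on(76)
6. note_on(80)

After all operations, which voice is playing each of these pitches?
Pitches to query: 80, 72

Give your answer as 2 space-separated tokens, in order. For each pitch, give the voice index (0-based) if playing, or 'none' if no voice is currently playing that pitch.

Op 1: note_on(72): voice 0 is free -> assigned | voices=[72 - - - -]
Op 2: note_on(70): voice 1 is free -> assigned | voices=[72 70 - - -]
Op 3: note_on(86): voice 2 is free -> assigned | voices=[72 70 86 - -]
Op 4: note_on(61): voice 3 is free -> assigned | voices=[72 70 86 61 -]
Op 5: note_on(76): voice 4 is free -> assigned | voices=[72 70 86 61 76]
Op 6: note_on(80): all voices busy, STEAL voice 0 (pitch 72, oldest) -> assign | voices=[80 70 86 61 76]

Answer: 0 none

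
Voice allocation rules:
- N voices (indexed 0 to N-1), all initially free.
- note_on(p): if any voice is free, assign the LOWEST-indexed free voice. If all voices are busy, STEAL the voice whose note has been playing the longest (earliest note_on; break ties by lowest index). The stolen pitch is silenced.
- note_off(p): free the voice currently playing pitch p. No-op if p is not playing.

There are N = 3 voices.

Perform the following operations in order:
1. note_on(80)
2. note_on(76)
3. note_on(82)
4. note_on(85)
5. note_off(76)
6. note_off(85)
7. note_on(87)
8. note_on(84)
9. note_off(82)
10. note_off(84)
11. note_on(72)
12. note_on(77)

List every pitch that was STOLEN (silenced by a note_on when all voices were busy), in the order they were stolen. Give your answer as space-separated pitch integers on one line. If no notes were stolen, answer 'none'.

Op 1: note_on(80): voice 0 is free -> assigned | voices=[80 - -]
Op 2: note_on(76): voice 1 is free -> assigned | voices=[80 76 -]
Op 3: note_on(82): voice 2 is free -> assigned | voices=[80 76 82]
Op 4: note_on(85): all voices busy, STEAL voice 0 (pitch 80, oldest) -> assign | voices=[85 76 82]
Op 5: note_off(76): free voice 1 | voices=[85 - 82]
Op 6: note_off(85): free voice 0 | voices=[- - 82]
Op 7: note_on(87): voice 0 is free -> assigned | voices=[87 - 82]
Op 8: note_on(84): voice 1 is free -> assigned | voices=[87 84 82]
Op 9: note_off(82): free voice 2 | voices=[87 84 -]
Op 10: note_off(84): free voice 1 | voices=[87 - -]
Op 11: note_on(72): voice 1 is free -> assigned | voices=[87 72 -]
Op 12: note_on(77): voice 2 is free -> assigned | voices=[87 72 77]

Answer: 80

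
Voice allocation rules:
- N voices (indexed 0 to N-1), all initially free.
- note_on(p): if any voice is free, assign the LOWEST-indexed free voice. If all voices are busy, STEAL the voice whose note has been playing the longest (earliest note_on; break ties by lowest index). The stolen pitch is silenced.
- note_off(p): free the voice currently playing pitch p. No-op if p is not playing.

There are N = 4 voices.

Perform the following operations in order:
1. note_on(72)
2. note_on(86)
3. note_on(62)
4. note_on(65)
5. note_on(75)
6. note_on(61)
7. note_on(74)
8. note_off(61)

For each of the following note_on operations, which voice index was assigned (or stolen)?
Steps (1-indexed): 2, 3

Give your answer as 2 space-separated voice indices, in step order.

Op 1: note_on(72): voice 0 is free -> assigned | voices=[72 - - -]
Op 2: note_on(86): voice 1 is free -> assigned | voices=[72 86 - -]
Op 3: note_on(62): voice 2 is free -> assigned | voices=[72 86 62 -]
Op 4: note_on(65): voice 3 is free -> assigned | voices=[72 86 62 65]
Op 5: note_on(75): all voices busy, STEAL voice 0 (pitch 72, oldest) -> assign | voices=[75 86 62 65]
Op 6: note_on(61): all voices busy, STEAL voice 1 (pitch 86, oldest) -> assign | voices=[75 61 62 65]
Op 7: note_on(74): all voices busy, STEAL voice 2 (pitch 62, oldest) -> assign | voices=[75 61 74 65]
Op 8: note_off(61): free voice 1 | voices=[75 - 74 65]

Answer: 1 2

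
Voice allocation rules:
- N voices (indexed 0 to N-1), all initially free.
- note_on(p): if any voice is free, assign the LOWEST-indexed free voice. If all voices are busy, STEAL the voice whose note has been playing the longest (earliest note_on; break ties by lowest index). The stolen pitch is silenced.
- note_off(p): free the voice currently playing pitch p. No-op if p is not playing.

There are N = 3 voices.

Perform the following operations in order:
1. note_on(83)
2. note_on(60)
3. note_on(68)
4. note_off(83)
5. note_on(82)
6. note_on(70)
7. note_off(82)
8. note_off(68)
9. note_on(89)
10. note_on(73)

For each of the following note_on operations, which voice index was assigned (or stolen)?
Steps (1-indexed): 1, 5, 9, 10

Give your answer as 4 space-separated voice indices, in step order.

Op 1: note_on(83): voice 0 is free -> assigned | voices=[83 - -]
Op 2: note_on(60): voice 1 is free -> assigned | voices=[83 60 -]
Op 3: note_on(68): voice 2 is free -> assigned | voices=[83 60 68]
Op 4: note_off(83): free voice 0 | voices=[- 60 68]
Op 5: note_on(82): voice 0 is free -> assigned | voices=[82 60 68]
Op 6: note_on(70): all voices busy, STEAL voice 1 (pitch 60, oldest) -> assign | voices=[82 70 68]
Op 7: note_off(82): free voice 0 | voices=[- 70 68]
Op 8: note_off(68): free voice 2 | voices=[- 70 -]
Op 9: note_on(89): voice 0 is free -> assigned | voices=[89 70 -]
Op 10: note_on(73): voice 2 is free -> assigned | voices=[89 70 73]

Answer: 0 0 0 2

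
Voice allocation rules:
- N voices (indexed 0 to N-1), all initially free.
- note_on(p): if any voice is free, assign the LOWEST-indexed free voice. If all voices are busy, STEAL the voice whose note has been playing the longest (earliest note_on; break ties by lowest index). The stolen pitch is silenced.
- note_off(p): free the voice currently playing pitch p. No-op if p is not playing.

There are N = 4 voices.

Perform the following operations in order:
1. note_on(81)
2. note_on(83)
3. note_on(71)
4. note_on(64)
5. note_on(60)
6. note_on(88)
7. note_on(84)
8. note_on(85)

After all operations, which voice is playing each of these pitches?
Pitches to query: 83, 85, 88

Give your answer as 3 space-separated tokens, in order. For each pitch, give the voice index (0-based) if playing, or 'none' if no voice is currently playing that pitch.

Answer: none 3 1

Derivation:
Op 1: note_on(81): voice 0 is free -> assigned | voices=[81 - - -]
Op 2: note_on(83): voice 1 is free -> assigned | voices=[81 83 - -]
Op 3: note_on(71): voice 2 is free -> assigned | voices=[81 83 71 -]
Op 4: note_on(64): voice 3 is free -> assigned | voices=[81 83 71 64]
Op 5: note_on(60): all voices busy, STEAL voice 0 (pitch 81, oldest) -> assign | voices=[60 83 71 64]
Op 6: note_on(88): all voices busy, STEAL voice 1 (pitch 83, oldest) -> assign | voices=[60 88 71 64]
Op 7: note_on(84): all voices busy, STEAL voice 2 (pitch 71, oldest) -> assign | voices=[60 88 84 64]
Op 8: note_on(85): all voices busy, STEAL voice 3 (pitch 64, oldest) -> assign | voices=[60 88 84 85]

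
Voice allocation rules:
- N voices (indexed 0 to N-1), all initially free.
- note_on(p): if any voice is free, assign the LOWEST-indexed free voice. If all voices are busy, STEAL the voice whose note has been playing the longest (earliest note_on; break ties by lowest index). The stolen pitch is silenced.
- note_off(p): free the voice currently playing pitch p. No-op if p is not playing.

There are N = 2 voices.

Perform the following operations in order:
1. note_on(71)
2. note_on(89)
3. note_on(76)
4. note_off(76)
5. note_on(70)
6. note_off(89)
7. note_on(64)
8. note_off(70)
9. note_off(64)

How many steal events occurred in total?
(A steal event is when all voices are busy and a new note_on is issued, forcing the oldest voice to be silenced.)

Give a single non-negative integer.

Op 1: note_on(71): voice 0 is free -> assigned | voices=[71 -]
Op 2: note_on(89): voice 1 is free -> assigned | voices=[71 89]
Op 3: note_on(76): all voices busy, STEAL voice 0 (pitch 71, oldest) -> assign | voices=[76 89]
Op 4: note_off(76): free voice 0 | voices=[- 89]
Op 5: note_on(70): voice 0 is free -> assigned | voices=[70 89]
Op 6: note_off(89): free voice 1 | voices=[70 -]
Op 7: note_on(64): voice 1 is free -> assigned | voices=[70 64]
Op 8: note_off(70): free voice 0 | voices=[- 64]
Op 9: note_off(64): free voice 1 | voices=[- -]

Answer: 1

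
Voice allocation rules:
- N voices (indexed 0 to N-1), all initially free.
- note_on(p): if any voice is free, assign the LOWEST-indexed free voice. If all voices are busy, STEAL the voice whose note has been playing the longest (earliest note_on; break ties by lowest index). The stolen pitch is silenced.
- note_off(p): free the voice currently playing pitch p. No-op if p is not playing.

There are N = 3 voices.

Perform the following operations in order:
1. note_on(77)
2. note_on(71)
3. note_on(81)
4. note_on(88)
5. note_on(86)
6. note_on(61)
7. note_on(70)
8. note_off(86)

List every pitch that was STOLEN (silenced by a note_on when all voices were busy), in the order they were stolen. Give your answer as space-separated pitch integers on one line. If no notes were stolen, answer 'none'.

Op 1: note_on(77): voice 0 is free -> assigned | voices=[77 - -]
Op 2: note_on(71): voice 1 is free -> assigned | voices=[77 71 -]
Op 3: note_on(81): voice 2 is free -> assigned | voices=[77 71 81]
Op 4: note_on(88): all voices busy, STEAL voice 0 (pitch 77, oldest) -> assign | voices=[88 71 81]
Op 5: note_on(86): all voices busy, STEAL voice 1 (pitch 71, oldest) -> assign | voices=[88 86 81]
Op 6: note_on(61): all voices busy, STEAL voice 2 (pitch 81, oldest) -> assign | voices=[88 86 61]
Op 7: note_on(70): all voices busy, STEAL voice 0 (pitch 88, oldest) -> assign | voices=[70 86 61]
Op 8: note_off(86): free voice 1 | voices=[70 - 61]

Answer: 77 71 81 88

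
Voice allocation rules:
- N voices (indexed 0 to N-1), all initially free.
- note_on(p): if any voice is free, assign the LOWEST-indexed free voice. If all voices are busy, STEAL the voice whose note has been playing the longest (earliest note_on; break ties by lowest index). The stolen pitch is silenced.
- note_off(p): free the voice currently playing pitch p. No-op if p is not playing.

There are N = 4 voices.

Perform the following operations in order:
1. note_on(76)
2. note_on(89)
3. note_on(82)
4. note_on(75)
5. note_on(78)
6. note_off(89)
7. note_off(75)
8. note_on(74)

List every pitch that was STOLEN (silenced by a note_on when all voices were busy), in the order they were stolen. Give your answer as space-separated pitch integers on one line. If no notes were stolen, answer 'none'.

Answer: 76

Derivation:
Op 1: note_on(76): voice 0 is free -> assigned | voices=[76 - - -]
Op 2: note_on(89): voice 1 is free -> assigned | voices=[76 89 - -]
Op 3: note_on(82): voice 2 is free -> assigned | voices=[76 89 82 -]
Op 4: note_on(75): voice 3 is free -> assigned | voices=[76 89 82 75]
Op 5: note_on(78): all voices busy, STEAL voice 0 (pitch 76, oldest) -> assign | voices=[78 89 82 75]
Op 6: note_off(89): free voice 1 | voices=[78 - 82 75]
Op 7: note_off(75): free voice 3 | voices=[78 - 82 -]
Op 8: note_on(74): voice 1 is free -> assigned | voices=[78 74 82 -]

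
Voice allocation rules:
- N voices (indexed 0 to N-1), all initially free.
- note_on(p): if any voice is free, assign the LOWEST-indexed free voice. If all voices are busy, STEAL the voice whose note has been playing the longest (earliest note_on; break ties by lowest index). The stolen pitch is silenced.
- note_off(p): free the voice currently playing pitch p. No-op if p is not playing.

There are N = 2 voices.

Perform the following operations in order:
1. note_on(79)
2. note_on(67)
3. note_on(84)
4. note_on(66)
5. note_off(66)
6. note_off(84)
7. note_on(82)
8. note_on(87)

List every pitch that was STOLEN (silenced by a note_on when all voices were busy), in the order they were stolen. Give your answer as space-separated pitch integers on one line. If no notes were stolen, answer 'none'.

Op 1: note_on(79): voice 0 is free -> assigned | voices=[79 -]
Op 2: note_on(67): voice 1 is free -> assigned | voices=[79 67]
Op 3: note_on(84): all voices busy, STEAL voice 0 (pitch 79, oldest) -> assign | voices=[84 67]
Op 4: note_on(66): all voices busy, STEAL voice 1 (pitch 67, oldest) -> assign | voices=[84 66]
Op 5: note_off(66): free voice 1 | voices=[84 -]
Op 6: note_off(84): free voice 0 | voices=[- -]
Op 7: note_on(82): voice 0 is free -> assigned | voices=[82 -]
Op 8: note_on(87): voice 1 is free -> assigned | voices=[82 87]

Answer: 79 67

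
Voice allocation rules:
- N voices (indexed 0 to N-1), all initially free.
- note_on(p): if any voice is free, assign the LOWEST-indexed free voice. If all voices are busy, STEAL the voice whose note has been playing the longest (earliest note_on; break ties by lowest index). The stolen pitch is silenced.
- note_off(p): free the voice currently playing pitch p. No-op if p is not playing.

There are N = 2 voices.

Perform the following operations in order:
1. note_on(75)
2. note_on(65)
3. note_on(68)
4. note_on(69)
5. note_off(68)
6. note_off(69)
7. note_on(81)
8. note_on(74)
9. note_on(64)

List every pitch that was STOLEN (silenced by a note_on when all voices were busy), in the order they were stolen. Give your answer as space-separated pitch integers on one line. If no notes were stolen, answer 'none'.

Answer: 75 65 81

Derivation:
Op 1: note_on(75): voice 0 is free -> assigned | voices=[75 -]
Op 2: note_on(65): voice 1 is free -> assigned | voices=[75 65]
Op 3: note_on(68): all voices busy, STEAL voice 0 (pitch 75, oldest) -> assign | voices=[68 65]
Op 4: note_on(69): all voices busy, STEAL voice 1 (pitch 65, oldest) -> assign | voices=[68 69]
Op 5: note_off(68): free voice 0 | voices=[- 69]
Op 6: note_off(69): free voice 1 | voices=[- -]
Op 7: note_on(81): voice 0 is free -> assigned | voices=[81 -]
Op 8: note_on(74): voice 1 is free -> assigned | voices=[81 74]
Op 9: note_on(64): all voices busy, STEAL voice 0 (pitch 81, oldest) -> assign | voices=[64 74]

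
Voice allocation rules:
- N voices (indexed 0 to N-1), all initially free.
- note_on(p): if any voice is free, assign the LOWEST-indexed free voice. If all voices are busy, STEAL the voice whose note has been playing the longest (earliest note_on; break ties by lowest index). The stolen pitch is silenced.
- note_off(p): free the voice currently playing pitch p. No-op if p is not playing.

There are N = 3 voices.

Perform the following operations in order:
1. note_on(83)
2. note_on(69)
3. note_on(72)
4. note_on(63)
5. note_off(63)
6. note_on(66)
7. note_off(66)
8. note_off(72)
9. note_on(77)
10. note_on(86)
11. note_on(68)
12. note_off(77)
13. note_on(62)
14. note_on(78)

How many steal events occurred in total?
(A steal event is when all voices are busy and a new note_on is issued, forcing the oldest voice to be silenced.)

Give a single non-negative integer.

Answer: 3

Derivation:
Op 1: note_on(83): voice 0 is free -> assigned | voices=[83 - -]
Op 2: note_on(69): voice 1 is free -> assigned | voices=[83 69 -]
Op 3: note_on(72): voice 2 is free -> assigned | voices=[83 69 72]
Op 4: note_on(63): all voices busy, STEAL voice 0 (pitch 83, oldest) -> assign | voices=[63 69 72]
Op 5: note_off(63): free voice 0 | voices=[- 69 72]
Op 6: note_on(66): voice 0 is free -> assigned | voices=[66 69 72]
Op 7: note_off(66): free voice 0 | voices=[- 69 72]
Op 8: note_off(72): free voice 2 | voices=[- 69 -]
Op 9: note_on(77): voice 0 is free -> assigned | voices=[77 69 -]
Op 10: note_on(86): voice 2 is free -> assigned | voices=[77 69 86]
Op 11: note_on(68): all voices busy, STEAL voice 1 (pitch 69, oldest) -> assign | voices=[77 68 86]
Op 12: note_off(77): free voice 0 | voices=[- 68 86]
Op 13: note_on(62): voice 0 is free -> assigned | voices=[62 68 86]
Op 14: note_on(78): all voices busy, STEAL voice 2 (pitch 86, oldest) -> assign | voices=[62 68 78]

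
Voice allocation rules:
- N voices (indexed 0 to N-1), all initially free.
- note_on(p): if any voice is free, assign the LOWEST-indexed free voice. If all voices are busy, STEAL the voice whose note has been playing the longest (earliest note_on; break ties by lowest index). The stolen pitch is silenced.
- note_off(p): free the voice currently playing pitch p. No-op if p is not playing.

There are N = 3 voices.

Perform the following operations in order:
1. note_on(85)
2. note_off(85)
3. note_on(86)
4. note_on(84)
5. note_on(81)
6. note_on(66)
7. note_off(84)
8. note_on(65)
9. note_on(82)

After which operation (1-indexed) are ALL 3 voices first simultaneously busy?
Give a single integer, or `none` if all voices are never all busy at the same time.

Answer: 5

Derivation:
Op 1: note_on(85): voice 0 is free -> assigned | voices=[85 - -]
Op 2: note_off(85): free voice 0 | voices=[- - -]
Op 3: note_on(86): voice 0 is free -> assigned | voices=[86 - -]
Op 4: note_on(84): voice 1 is free -> assigned | voices=[86 84 -]
Op 5: note_on(81): voice 2 is free -> assigned | voices=[86 84 81]
Op 6: note_on(66): all voices busy, STEAL voice 0 (pitch 86, oldest) -> assign | voices=[66 84 81]
Op 7: note_off(84): free voice 1 | voices=[66 - 81]
Op 8: note_on(65): voice 1 is free -> assigned | voices=[66 65 81]
Op 9: note_on(82): all voices busy, STEAL voice 2 (pitch 81, oldest) -> assign | voices=[66 65 82]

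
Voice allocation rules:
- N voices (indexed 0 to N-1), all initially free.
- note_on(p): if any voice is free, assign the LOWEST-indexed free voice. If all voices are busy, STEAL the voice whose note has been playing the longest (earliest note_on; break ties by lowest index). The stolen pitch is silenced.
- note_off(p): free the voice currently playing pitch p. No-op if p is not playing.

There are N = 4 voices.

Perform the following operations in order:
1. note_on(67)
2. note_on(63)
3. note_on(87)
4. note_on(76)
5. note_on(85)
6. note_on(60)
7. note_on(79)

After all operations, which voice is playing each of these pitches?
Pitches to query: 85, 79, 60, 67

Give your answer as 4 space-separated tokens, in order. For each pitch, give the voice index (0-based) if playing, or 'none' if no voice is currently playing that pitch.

Answer: 0 2 1 none

Derivation:
Op 1: note_on(67): voice 0 is free -> assigned | voices=[67 - - -]
Op 2: note_on(63): voice 1 is free -> assigned | voices=[67 63 - -]
Op 3: note_on(87): voice 2 is free -> assigned | voices=[67 63 87 -]
Op 4: note_on(76): voice 3 is free -> assigned | voices=[67 63 87 76]
Op 5: note_on(85): all voices busy, STEAL voice 0 (pitch 67, oldest) -> assign | voices=[85 63 87 76]
Op 6: note_on(60): all voices busy, STEAL voice 1 (pitch 63, oldest) -> assign | voices=[85 60 87 76]
Op 7: note_on(79): all voices busy, STEAL voice 2 (pitch 87, oldest) -> assign | voices=[85 60 79 76]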